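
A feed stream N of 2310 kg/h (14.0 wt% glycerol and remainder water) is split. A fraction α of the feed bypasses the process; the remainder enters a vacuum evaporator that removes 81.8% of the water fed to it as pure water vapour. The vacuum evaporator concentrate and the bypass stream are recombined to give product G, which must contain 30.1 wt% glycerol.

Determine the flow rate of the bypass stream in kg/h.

All 2310×0.140 = 323.4 kg/h of glycerol reaches G, so G = 323.4/0.301 = 1074.4 kg/h and vapour = 1235.6 kg/h.
The evaporator receives (1−α)·2310 of feed at 0.860 water and removes 0.818 of that water:
0.818×0.860×(1−α)×2310 = 1235.6
(1−α) = 1235.6/1625 = 0.7603;  α = 0.2397.
Bypass flow = 0.2397×2310 = 553.62 kg/h.

553.6 kg/h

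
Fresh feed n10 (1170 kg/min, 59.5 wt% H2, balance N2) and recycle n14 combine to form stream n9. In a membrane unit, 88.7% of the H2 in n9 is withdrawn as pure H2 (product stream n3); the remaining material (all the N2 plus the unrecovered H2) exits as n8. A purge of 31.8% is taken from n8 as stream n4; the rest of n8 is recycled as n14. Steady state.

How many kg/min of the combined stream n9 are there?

2244 kg/min

N2 enters only via n10 and leaves only via the purge: 1170×0.405 = 0.318×(N2 in n8), and the membrane unit passes all N2, so N2 in n9 = N2 in n8 = 1490.1 kg/min.
H2 in n9: m_A = 1170×0.595 + (1−0.318)·(1−0.887)·m_A, so m_A = 696.15/0.9229 = 754.28 kg/min.
n9 = 754.28 + 1490.1 = 2244.4 kg/min.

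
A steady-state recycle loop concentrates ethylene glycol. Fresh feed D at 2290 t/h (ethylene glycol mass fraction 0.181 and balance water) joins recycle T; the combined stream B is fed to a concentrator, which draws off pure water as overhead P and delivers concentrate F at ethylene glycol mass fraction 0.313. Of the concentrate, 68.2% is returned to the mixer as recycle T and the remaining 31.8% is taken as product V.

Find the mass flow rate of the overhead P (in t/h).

965.8 t/h

Overall ethylene glycol balance (none leaves overhead): ethylene glycol in fresh feed = ethylene glycol in product, i.e. 2290×0.181 = (1−0.682)·F·0.313.
F = 414.49/(0.313×0.318) = 4164.3 t/h.
Recycle T = 0.682×4164.3 = 2840.1 t/h.
Combined feed B = 2290 + 2840.1 = 5130.1 t/h.
Overhead P = B − F = 5130.1 − 4164.3 = 965.75 t/h.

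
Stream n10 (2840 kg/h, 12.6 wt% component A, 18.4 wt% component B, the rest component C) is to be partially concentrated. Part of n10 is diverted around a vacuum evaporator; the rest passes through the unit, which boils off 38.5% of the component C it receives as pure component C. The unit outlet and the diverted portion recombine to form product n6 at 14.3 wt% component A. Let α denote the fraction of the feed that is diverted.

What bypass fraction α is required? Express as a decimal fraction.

All 2840×0.126 = 357.84 kg/h of component A reaches n6, so n6 = 357.84/0.143 = 2502.4 kg/h and vapour = 337.62 kg/h.
The evaporator receives (1−α)·2840 of feed at 0.690 component C and removes 0.385 of that component C:
0.385×0.690×(1−α)×2840 = 337.62
(1−α) = 337.62/754.45 = 0.4475;  α = 0.5525.

0.552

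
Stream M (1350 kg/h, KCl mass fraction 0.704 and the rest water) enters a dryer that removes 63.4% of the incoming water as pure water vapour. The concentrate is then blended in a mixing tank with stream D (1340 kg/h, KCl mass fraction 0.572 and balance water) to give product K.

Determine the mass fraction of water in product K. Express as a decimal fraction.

0.295

Vapour removed = 0.634×0.296×1350 = 253.35 kg/h; concentrate = 1096.7 kg/h.
water reaching the mixer = 146.25 (from concentrate) + 1340×0.428 = 719.77 kg/h.
Product flow = 1096.7 + 1340 = 2436.7 kg/h; water fraction = 0.295.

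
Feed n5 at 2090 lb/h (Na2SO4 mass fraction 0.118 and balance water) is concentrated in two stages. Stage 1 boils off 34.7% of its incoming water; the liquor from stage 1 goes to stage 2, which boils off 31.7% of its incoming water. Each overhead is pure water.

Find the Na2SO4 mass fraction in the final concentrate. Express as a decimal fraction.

water in feed = 2090×0.882 = 1843.4 lb/h.
After stage 1: water left = (1−0.347)×1843.4 = 1203.7; stream total = 1450.3 lb/h.
After stage 2: water left = (1−0.317)×1203.7 = 822.15; final concentrate = 1068.8 lb/h.
Na2SO4 fraction = 246.62/1068.8 = 0.231.

0.231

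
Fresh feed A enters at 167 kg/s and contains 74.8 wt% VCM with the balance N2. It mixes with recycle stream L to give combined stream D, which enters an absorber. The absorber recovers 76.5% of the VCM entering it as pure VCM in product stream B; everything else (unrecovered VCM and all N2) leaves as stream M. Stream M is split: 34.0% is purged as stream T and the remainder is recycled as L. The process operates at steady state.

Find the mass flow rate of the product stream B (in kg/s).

VCM in D: m_A = 167×0.748 + (1−0.340)·(1−0.765)·m_A, so m_A = 124.92/0.8449 = 147.85 kg/s.
Product B = 0.765×147.85 = 113.1 kg/s.

113.1 kg/s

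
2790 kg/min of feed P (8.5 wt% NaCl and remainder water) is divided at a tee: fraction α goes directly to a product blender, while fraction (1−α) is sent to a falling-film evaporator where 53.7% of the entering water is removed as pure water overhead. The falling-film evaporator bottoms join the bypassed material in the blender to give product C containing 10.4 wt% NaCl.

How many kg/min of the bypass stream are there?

All 2790×0.085 = 237.15 kg/min of NaCl reaches C, so C = 237.15/0.104 = 2280.3 kg/min and vapour = 509.71 kg/min.
The evaporator receives (1−α)·2790 of feed at 0.915 water and removes 0.537 of that water:
0.537×0.915×(1−α)×2790 = 509.71
(1−α) = 509.71/1370.9 = 0.3718;  α = 0.6282.
Bypass flow = 0.6282×2790 = 1752.6 kg/min.

1753 kg/min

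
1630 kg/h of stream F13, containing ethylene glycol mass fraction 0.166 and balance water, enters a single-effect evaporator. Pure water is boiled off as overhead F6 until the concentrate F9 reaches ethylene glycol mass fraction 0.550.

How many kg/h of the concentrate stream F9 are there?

492 kg/h

ethylene glycol is conserved: 1630×0.166 = 270.58 kg/h all reports to the concentrate.
Concentrate = 270.58/(target fraction) = 491.96 kg/h.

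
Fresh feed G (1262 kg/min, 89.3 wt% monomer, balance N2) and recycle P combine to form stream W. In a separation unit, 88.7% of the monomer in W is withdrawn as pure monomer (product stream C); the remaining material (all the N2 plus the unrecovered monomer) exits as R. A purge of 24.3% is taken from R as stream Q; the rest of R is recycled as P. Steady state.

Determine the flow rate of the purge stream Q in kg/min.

N2 enters only via G and leaves only via the purge: 1262×0.107 = 0.243×(N2 in R), and the separation unit passes all N2, so N2 in W = N2 in R = 555.7 kg/min.
monomer in W: m_A = 1262×0.893 + (1−0.243)·(1−0.887)·m_A, so m_A = 1127/0.9145 = 1232.4 kg/min.
R = (1−0.887)×1232.4 + 555.7 = 694.96 kg/min.
Purge Q = 0.243×694.96 = 168.87 kg/min.

168.9 kg/min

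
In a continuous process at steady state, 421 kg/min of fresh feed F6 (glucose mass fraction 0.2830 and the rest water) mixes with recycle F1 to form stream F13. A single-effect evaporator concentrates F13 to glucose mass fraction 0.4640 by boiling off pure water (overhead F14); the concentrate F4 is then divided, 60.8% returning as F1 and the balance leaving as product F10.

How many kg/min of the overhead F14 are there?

164.2 kg/min

Overall glucose balance (none leaves overhead): glucose in fresh feed = glucose in product, i.e. 421×0.283 = (1−0.608)·F4·0.464.
F4 = 119.14/(0.464×0.392) = 655.03 kg/min.
Recycle F1 = 0.608×655.03 = 398.26 kg/min.
Combined feed F13 = 421 + 398.26 = 819.26 kg/min.
Overhead F14 = F13 − F4 = 819.26 − 655.03 = 164.23 kg/min.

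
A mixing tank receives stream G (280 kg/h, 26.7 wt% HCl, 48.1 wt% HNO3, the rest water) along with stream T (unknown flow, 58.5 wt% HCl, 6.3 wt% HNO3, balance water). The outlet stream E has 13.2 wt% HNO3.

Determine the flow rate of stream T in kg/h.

1416 kg/h

Let T be the unknown flow. Total out = 280 + T.
HNO3 balance: 134.68 + 0.063·T = 0.132·(280 + T)
(0.063 − 0.132)·T = 0.132×280 − 134.68 = -97.72
T = -97.72 / -0.069 = 1416.2 kg/h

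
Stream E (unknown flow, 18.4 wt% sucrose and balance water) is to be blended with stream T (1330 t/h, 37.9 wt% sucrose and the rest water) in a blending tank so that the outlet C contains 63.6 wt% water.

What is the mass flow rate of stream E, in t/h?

Let E be the unknown flow. Total out = 1330 + E.
water balance: 825.93 + 0.816·E = 0.636·(1330 + E)
(0.816 − 0.636)·E = 0.636×1330 − 825.93 = 19.95
E = 19.95 / 0.180 = 110.83 t/h

110.8 t/h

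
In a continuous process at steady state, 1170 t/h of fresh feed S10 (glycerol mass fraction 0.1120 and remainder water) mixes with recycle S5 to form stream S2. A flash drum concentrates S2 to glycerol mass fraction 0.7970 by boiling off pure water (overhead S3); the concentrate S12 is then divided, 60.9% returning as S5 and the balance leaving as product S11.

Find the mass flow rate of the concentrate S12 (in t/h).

420.5 t/h

Overall glycerol balance (none leaves overhead): glycerol in fresh feed = glycerol in product, i.e. 1170×0.112 = (1−0.609)·S12·0.797.
S12 = 131.04/(0.797×0.391) = 420.5 t/h.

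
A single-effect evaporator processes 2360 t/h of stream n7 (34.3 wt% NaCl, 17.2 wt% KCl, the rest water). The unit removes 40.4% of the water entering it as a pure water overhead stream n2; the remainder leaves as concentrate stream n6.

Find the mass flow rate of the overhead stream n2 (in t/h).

water entering = 2360×0.485 = 1144.6 t/h; overhead removed = 0.404×1144.6 = 462.42 t/h.

462.4 t/h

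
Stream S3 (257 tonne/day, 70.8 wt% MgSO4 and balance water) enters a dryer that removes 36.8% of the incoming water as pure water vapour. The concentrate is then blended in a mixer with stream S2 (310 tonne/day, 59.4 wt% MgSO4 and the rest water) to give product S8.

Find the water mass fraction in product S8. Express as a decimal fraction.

0.321

Vapour removed = 0.368×0.292×257 = 27.616 tonne/day; concentrate = 229.38 tonne/day.
water reaching the mixer = 47.428 (from concentrate) + 310×0.406 = 173.29 tonne/day.
Product flow = 229.38 + 310 = 539.38 tonne/day; water fraction = 0.321.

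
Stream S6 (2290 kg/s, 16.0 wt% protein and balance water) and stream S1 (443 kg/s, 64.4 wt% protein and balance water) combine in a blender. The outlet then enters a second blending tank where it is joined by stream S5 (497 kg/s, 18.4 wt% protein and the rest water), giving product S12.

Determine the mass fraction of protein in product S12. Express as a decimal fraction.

Overall, product flow = 3230 kg/s.
protein in = 2290×0.160 + 443×0.644 + 497×0.184 = 743.14 kg/s.
protein fraction in S12 = 0.2301.

0.2301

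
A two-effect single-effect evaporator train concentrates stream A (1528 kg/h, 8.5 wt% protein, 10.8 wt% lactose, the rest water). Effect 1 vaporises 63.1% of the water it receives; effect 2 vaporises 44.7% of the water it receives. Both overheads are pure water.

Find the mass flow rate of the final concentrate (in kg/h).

water in feed = 1528×0.807 = 1233.1 kg/h.
After stage 1: water left = (1−0.631)×1233.1 = 455.01; stream total = 749.92 kg/h.
After stage 2: water left = (1−0.447)×455.01 = 251.62; final concentrate = 546.53 kg/h.

546.5 kg/h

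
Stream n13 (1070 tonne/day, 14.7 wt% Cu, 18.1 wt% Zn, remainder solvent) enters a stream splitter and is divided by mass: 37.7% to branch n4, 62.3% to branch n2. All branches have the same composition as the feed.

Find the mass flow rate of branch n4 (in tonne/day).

Branch n4 flow = 0.377×1070 = 403.39 tonne/day.

403.4 tonne/day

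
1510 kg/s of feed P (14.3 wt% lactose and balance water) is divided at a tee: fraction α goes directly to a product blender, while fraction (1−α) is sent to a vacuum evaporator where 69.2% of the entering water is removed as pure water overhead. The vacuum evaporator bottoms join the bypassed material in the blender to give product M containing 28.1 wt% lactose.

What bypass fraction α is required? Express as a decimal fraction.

All 1510×0.143 = 215.93 kg/s of lactose reaches M, so M = 215.93/0.281 = 768.43 kg/s and vapour = 741.57 kg/s.
The evaporator receives (1−α)·1510 of feed at 0.857 water and removes 0.692 of that water:
0.692×0.857×(1−α)×1510 = 741.57
(1−α) = 741.57/895.5 = 0.8281;  α = 0.1719.

0.172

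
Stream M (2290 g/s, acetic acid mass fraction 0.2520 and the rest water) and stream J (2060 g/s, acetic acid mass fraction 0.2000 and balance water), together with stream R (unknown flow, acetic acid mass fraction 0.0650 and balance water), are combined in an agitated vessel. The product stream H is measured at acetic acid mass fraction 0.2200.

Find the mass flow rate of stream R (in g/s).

207 g/s

Let R be the unknown flow. Total out = 4350 + R.
acetic acid balance: 989.08 + 0.065·R = 0.220·(4350 + R)
(0.065 − 0.220)·R = 0.220×4350 − 989.08 = -32.08
R = -32.08 / -0.155 = 206.97 g/s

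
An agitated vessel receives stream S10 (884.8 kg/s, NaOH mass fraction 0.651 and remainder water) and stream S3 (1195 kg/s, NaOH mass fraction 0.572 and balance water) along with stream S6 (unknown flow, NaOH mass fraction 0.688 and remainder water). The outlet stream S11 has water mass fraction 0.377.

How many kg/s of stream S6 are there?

Let S6 be the unknown flow. Total out = 2079.8 + S6.
water balance: 820.26 + 0.312·S6 = 0.377·(2079.8 + S6)
(0.312 − 0.377)·S6 = 0.377×2079.8 − 820.26 = -36.171
S6 = -36.171 / -0.065 = 556.47 kg/s

556.5 kg/s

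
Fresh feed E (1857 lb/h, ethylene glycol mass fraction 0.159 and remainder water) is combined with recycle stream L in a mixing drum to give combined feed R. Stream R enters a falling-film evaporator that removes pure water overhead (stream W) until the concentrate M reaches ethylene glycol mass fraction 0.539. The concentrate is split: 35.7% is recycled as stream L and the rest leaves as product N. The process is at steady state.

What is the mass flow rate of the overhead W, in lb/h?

1309 lb/h

Overall ethylene glycol balance (none leaves overhead): ethylene glycol in fresh feed = ethylene glycol in product, i.e. 1857×0.159 = (1−0.357)·M·0.539.
M = 295.26/(0.539×0.643) = 851.94 lb/h.
Recycle L = 0.357×851.94 = 304.14 lb/h.
Combined feed R = 1857 + 304.14 = 2161.1 lb/h.
Overhead W = R − M = 2161.1 − 851.94 = 1309.2 lb/h.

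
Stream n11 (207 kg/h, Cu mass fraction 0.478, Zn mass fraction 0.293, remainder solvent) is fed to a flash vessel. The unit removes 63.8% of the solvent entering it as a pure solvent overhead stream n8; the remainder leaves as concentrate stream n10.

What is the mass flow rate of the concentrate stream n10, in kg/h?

solvent entering = 207×0.229 = 47.403 kg/h; overhead removed = 0.638×47.403 = 30.243 kg/h.
Concentrate = 207 − 30.243 = 176.76 kg/h.

176.8 kg/h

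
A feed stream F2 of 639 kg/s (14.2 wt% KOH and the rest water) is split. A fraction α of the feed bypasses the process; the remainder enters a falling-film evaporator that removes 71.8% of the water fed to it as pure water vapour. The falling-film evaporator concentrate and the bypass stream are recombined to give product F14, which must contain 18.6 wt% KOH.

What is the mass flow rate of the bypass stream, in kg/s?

393.6 kg/s

All 639×0.142 = 90.738 kg/s of KOH reaches F14, so F14 = 90.738/0.186 = 487.84 kg/s and vapour = 151.16 kg/s.
The evaporator receives (1−α)·639 of feed at 0.858 water and removes 0.718 of that water:
0.718×0.858×(1−α)×639 = 151.16
(1−α) = 151.16/393.65 = 0.3840;  α = 0.6160.
Bypass flow = 0.6160×639 = 393.63 kg/s.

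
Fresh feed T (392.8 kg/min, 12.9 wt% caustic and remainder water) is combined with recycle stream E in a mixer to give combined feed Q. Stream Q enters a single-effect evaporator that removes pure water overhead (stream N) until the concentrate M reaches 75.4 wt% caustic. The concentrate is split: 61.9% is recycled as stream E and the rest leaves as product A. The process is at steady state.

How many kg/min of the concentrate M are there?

176.4 kg/min

Overall caustic balance (none leaves overhead): caustic in fresh feed = caustic in product, i.e. 392.8×0.129 = (1−0.619)·M·0.754.
M = 50.671/(0.754×0.381) = 176.39 kg/min.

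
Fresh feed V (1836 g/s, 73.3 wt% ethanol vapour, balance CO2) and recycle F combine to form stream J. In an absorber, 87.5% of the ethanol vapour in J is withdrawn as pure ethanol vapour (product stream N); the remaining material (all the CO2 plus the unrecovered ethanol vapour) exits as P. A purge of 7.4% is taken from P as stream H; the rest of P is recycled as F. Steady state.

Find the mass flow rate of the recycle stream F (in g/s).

CO2 enters only via V and leaves only via the purge: 1836×0.267 = 0.074×(CO2 in P), and the absorber passes all CO2, so CO2 in J = CO2 in P = 6624.5 g/s.
ethanol vapour in J: m_A = 1836×0.733 + (1−0.074)·(1−0.875)·m_A, so m_A = 1345.8/0.8842 = 1522 g/s.
P = (1−0.875)×1522 + 6624.5 = 6814.7 g/s.
Recycle F = (1−0.074)×6814.7 = 6310.4 g/s.

6310 g/s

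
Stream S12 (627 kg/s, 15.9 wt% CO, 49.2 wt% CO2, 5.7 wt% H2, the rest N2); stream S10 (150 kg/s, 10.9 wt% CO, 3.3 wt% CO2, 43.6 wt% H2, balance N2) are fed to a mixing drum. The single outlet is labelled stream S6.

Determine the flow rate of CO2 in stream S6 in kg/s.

313.4 kg/s

CO2 out = CO2 in = 627×0.492 + 150×0.033 = 313.43 kg/s.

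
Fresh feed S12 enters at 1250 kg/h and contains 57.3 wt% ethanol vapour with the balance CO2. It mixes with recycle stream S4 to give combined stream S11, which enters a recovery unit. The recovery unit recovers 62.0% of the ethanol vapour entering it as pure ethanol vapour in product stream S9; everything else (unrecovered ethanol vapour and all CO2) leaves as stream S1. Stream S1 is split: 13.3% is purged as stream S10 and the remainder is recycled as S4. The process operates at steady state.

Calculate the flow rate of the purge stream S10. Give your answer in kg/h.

587.7 kg/h

CO2 enters only via S12 and leaves only via the purge: 1250×0.427 = 0.133×(CO2 in S1), and the recovery unit passes all CO2, so CO2 in S11 = CO2 in S1 = 4013.2 kg/h.
ethanol vapour in S11: m_A = 1250×0.573 + (1−0.133)·(1−0.620)·m_A, so m_A = 716.25/0.6705 = 1068.2 kg/h.
S1 = (1−0.620)×1068.2 + 4013.2 = 4419.1 kg/h.
Purge S10 = 0.133×4419.1 = 587.74 kg/h.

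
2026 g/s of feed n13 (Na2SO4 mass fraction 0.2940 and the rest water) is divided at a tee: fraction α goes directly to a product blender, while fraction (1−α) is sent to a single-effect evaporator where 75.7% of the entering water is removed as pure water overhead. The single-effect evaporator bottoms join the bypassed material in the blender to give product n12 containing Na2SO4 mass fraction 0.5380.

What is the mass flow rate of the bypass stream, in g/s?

306.7 g/s

All 2026×0.294 = 595.64 g/s of Na2SO4 reaches n12, so n12 = 595.64/0.538 = 1107.1 g/s and vapour = 918.86 g/s.
The evaporator receives (1−α)·2026 of feed at 0.706 water and removes 0.757 of that water:
0.757×0.706×(1−α)×2026 = 918.86
(1−α) = 918.86/1082.8 = 0.8486;  α = 0.1514.
Bypass flow = 0.1514×2026 = 306.72 g/s.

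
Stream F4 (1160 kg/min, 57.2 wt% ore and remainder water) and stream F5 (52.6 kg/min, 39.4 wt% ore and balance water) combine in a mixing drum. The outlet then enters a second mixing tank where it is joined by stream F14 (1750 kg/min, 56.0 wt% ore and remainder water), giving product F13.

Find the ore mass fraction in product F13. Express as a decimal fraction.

Overall, product flow = 2962.6 kg/min.
ore in = 1160×0.572 + 52.6×0.394 + 1750×0.560 = 1664.2 kg/min.
ore fraction in F13 = 0.562.

0.562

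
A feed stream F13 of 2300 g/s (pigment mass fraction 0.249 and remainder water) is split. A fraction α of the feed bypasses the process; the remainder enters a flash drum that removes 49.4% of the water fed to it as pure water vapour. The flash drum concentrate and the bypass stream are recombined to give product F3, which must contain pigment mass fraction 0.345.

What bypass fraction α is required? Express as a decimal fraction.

All 2300×0.249 = 572.7 g/s of pigment reaches F3, so F3 = 572.7/0.345 = 1660 g/s and vapour = 640 g/s.
The evaporator receives (1−α)·2300 of feed at 0.751 water and removes 0.494 of that water:
0.494×0.751×(1−α)×2300 = 640
(1−α) = 640/853.29 = 0.7500;  α = 0.2500.

0.250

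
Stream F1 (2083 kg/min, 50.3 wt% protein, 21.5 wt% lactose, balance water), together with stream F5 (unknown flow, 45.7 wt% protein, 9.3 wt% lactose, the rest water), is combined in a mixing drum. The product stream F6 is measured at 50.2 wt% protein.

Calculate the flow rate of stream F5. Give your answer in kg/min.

Let F5 be the unknown flow. Total out = 2083 + F5.
protein balance: 1047.7 + 0.457·F5 = 0.502·(2083 + F5)
(0.457 − 0.502)·F5 = 0.502×2083 − 1047.7 = -2.083
F5 = -2.083 / -0.045 = 46.289 kg/min

46.29 kg/min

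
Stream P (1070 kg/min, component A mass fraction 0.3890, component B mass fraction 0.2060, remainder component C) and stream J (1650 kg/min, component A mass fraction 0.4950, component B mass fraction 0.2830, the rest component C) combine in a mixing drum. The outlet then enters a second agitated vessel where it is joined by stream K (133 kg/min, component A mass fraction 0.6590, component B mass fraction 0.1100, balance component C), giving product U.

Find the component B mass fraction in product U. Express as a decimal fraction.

0.2461

Overall, product flow = 2853 kg/min.
component B in = 1070×0.206 + 1650×0.283 + 133×0.110 = 702 kg/min.
component B fraction in U = 0.2461.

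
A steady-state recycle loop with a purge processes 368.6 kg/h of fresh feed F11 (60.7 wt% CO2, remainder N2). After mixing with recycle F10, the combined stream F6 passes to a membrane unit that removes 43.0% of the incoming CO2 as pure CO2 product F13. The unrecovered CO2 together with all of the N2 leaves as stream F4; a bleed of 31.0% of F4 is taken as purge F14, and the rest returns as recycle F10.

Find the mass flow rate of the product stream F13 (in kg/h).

158.6 kg/h

CO2 in F6: m_A = 368.6×0.607 + (1−0.310)·(1−0.430)·m_A, so m_A = 223.74/0.6067 = 368.78 kg/h.
Product F13 = 0.430×368.78 = 158.58 kg/h.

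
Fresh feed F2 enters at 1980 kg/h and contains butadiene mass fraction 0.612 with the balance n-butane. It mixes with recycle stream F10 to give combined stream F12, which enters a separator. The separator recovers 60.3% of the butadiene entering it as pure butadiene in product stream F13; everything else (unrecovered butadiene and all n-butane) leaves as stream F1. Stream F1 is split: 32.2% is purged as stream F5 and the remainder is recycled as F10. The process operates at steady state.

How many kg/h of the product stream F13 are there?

butadiene in F12: m_A = 1980×0.612 + (1−0.322)·(1−0.603)·m_A, so m_A = 1211.8/0.7308 = 1658.1 kg/h.
Product F13 = 0.603×1658.1 = 999.8 kg/h.

999.8 kg/h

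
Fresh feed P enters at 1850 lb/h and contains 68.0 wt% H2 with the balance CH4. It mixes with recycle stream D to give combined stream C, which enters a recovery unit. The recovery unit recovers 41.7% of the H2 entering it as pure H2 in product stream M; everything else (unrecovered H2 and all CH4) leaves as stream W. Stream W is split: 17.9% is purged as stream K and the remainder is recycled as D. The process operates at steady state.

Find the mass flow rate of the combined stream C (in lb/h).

CH4 enters only via P and leaves only via the purge: 1850×0.320 = 0.179×(CH4 in W), and the recovery unit passes all CH4, so CH4 in C = CH4 in W = 3307.3 lb/h.
H2 in C: m_A = 1850×0.680 + (1−0.179)·(1−0.417)·m_A, so m_A = 1258/0.5214 = 2412.9 lb/h.
C = 2412.9 + 3307.3 = 5720.2 lb/h.

5720 lb/h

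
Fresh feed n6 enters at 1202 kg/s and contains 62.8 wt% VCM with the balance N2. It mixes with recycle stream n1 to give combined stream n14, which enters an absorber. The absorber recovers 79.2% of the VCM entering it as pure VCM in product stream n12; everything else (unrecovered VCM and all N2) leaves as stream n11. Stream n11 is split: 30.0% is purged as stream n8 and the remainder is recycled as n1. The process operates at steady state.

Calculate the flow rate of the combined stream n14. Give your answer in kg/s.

N2 enters only via n6 and leaves only via the purge: 1202×0.372 = 0.300×(N2 in n11), and the absorber passes all N2, so N2 in n14 = N2 in n11 = 1490.5 kg/s.
VCM in n14: m_A = 1202×0.628 + (1−0.300)·(1−0.792)·m_A, so m_A = 754.86/0.8544 = 883.49 kg/s.
n14 = 883.49 + 1490.5 = 2374 kg/s.

2374 kg/s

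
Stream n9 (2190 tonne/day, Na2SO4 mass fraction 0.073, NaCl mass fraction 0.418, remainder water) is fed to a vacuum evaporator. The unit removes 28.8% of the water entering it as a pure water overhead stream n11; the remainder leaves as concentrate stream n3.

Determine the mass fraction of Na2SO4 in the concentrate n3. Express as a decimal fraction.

0.086

Na2SO4 is not removed: 2190×0.073 = 159.87 tonne/day of Na2SO4 enters n3.
water entering = 2190×0.509 = 1114.7 tonne/day; overhead removed = 0.288×1114.7 = 321.04 tonne/day.
Concentrate = 2190 − 321.04 = 1869 tonne/day.
Mass fraction = 159.87/1869 = 0.086.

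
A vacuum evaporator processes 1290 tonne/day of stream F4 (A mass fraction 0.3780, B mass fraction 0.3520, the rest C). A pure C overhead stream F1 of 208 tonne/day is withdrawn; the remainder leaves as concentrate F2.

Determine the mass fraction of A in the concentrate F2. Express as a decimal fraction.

A is not removed: 1290×0.378 = 487.62 tonne/day of A enters F2.
Concentrate = 1290 − 208 = 1082 tonne/day.
Mass fraction = 487.62/1082 = 0.4507.

0.4507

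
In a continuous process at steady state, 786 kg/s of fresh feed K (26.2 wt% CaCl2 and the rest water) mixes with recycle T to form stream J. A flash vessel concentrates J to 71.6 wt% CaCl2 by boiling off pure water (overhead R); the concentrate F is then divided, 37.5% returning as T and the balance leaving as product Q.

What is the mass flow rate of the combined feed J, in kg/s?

Overall CaCl2 balance (none leaves overhead): CaCl2 in fresh feed = CaCl2 in product, i.e. 786×0.262 = (1−0.375)·F·0.716.
F = 205.93/(0.716×0.625) = 460.18 kg/s.
Recycle T = 0.375×460.18 = 172.57 kg/s.
Combined feed J = 786 + 172.57 = 958.57 kg/s.

958.6 kg/s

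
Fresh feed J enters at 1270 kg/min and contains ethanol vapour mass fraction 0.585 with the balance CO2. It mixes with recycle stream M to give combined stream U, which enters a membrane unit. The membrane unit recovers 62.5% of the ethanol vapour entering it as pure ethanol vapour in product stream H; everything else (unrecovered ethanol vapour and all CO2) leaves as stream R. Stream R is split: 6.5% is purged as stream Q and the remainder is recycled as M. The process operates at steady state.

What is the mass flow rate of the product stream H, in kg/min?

715.1 kg/min

ethanol vapour in U: m_A = 1270×0.585 + (1−0.065)·(1−0.625)·m_A, so m_A = 742.95/0.6494 = 1144.1 kg/min.
Product H = 0.625×1144.1 = 715.06 kg/min.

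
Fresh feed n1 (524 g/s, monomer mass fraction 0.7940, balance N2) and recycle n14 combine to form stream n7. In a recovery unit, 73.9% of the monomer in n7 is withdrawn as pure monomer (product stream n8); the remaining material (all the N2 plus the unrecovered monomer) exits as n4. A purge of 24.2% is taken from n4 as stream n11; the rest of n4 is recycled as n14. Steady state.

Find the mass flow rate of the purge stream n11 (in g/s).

140.7 g/s

N2 enters only via n1 and leaves only via the purge: 524×0.206 = 0.242×(N2 in n4), and the recovery unit passes all N2, so N2 in n7 = N2 in n4 = 446.05 g/s.
monomer in n7: m_A = 524×0.794 + (1−0.242)·(1−0.739)·m_A, so m_A = 416.06/0.8022 = 518.67 g/s.
n4 = (1−0.739)×518.67 + 446.05 = 581.42 g/s.
Purge n11 = 0.242×581.42 = 140.7 g/s.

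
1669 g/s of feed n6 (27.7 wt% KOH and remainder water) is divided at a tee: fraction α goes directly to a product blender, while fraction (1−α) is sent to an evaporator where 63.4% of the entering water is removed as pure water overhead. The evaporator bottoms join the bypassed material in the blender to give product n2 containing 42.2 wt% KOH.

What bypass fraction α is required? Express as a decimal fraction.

All 1669×0.277 = 462.31 g/s of KOH reaches n2, so n2 = 462.31/0.422 = 1095.5 g/s and vapour = 573.47 g/s.
The evaporator receives (1−α)·1669 of feed at 0.723 water and removes 0.634 of that water:
0.634×0.723×(1−α)×1669 = 573.47
(1−α) = 573.47/765.04 = 0.7496;  α = 0.2504.

0.250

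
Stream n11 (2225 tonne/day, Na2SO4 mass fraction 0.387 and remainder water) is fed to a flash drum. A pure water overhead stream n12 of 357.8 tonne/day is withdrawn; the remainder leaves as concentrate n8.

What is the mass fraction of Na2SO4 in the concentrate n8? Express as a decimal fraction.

Na2SO4 is not removed: 2225×0.387 = 861.08 tonne/day of Na2SO4 enters n8.
Concentrate = 2225 − 357.8 = 1867.2 tonne/day.
Mass fraction = 861.08/1867.2 = 0.461.

0.461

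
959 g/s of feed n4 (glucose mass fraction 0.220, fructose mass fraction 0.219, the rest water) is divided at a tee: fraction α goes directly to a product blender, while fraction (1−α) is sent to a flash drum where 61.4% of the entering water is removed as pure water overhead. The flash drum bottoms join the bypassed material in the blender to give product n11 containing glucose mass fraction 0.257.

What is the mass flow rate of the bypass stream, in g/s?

All 959×0.220 = 210.98 g/s of glucose reaches n11, so n11 = 210.98/0.257 = 820.93 g/s and vapour = 138.07 g/s.
The evaporator receives (1−α)·959 of feed at 0.561 water and removes 0.614 of that water:
0.614×0.561×(1−α)×959 = 138.07
(1−α) = 138.07/330.33 = 0.4180;  α = 0.5820.
Bypass flow = 0.5820×959 = 558.17 g/s.

558.2 g/s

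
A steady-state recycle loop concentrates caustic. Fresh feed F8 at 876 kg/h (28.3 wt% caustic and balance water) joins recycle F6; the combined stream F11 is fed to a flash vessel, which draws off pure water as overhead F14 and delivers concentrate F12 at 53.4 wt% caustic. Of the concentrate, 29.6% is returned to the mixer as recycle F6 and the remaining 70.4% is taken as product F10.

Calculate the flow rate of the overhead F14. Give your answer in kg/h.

411.8 kg/h

Overall caustic balance (none leaves overhead): caustic in fresh feed = caustic in product, i.e. 876×0.283 = (1−0.296)·F12·0.534.
F12 = 247.91/(0.534×0.704) = 659.44 kg/h.
Recycle F6 = 0.296×659.44 = 195.19 kg/h.
Combined feed F11 = 876 + 195.19 = 1071.2 kg/h.
Overhead F14 = F11 − F12 = 1071.2 − 659.44 = 411.75 kg/h.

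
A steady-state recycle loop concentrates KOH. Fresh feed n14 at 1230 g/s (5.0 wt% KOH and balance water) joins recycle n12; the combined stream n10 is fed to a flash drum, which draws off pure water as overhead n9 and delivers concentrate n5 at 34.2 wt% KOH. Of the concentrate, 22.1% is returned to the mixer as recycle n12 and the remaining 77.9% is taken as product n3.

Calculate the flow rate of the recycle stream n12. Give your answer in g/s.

51.02 g/s

Overall KOH balance (none leaves overhead): KOH in fresh feed = KOH in product, i.e. 1230×0.050 = (1−0.221)·n5·0.342.
n5 = 61.5/(0.342×0.779) = 230.84 g/s.
Recycle n12 = 0.221×230.84 = 51.016 g/s.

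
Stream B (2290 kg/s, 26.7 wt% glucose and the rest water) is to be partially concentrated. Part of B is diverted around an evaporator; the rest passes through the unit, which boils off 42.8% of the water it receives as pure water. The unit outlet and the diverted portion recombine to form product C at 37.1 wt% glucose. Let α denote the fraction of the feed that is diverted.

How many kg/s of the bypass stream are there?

243.8 kg/s

All 2290×0.267 = 611.43 kg/s of glucose reaches C, so C = 611.43/0.371 = 1648.1 kg/s and vapour = 641.94 kg/s.
The evaporator receives (1−α)·2290 of feed at 0.733 water and removes 0.428 of that water:
0.428×0.733×(1−α)×2290 = 641.94
(1−α) = 641.94/718.43 = 0.8935;  α = 0.1065.
Bypass flow = 0.1065×2290 = 243.8 kg/s.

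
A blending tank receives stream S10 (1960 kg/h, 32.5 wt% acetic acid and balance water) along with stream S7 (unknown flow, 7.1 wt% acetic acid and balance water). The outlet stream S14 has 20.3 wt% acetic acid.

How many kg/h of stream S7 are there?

Let S7 be the unknown flow. Total out = 1960 + S7.
acetic acid balance: 637 + 0.071·S7 = 0.203·(1960 + S7)
(0.071 − 0.203)·S7 = 0.203×1960 − 637 = -239.12
S7 = -239.12 / -0.132 = 1811.5 kg/h

1812 kg/h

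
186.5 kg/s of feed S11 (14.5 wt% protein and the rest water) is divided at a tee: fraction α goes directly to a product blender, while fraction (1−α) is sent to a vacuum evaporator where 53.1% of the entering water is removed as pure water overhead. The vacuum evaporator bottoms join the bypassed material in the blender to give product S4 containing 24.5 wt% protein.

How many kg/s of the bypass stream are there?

All 186.5×0.145 = 27.042 kg/s of protein reaches S4, so S4 = 27.042/0.245 = 110.38 kg/s and vapour = 76.122 kg/s.
The evaporator receives (1−α)·186.5 of feed at 0.855 water and removes 0.531 of that water:
0.531×0.855×(1−α)×186.5 = 76.122
(1−α) = 76.122/84.672 = 0.8990;  α = 0.1010.
Bypass flow = 0.1010×186.5 = 18.831 kg/s.

18.83 kg/s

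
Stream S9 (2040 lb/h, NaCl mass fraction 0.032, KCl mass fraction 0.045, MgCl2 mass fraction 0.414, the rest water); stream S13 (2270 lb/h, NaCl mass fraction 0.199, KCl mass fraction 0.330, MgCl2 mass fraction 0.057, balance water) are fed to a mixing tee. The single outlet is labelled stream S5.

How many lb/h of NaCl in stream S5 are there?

NaCl out = NaCl in = 2040×0.032 + 2270×0.199 = 517.01 lb/h.

517 lb/h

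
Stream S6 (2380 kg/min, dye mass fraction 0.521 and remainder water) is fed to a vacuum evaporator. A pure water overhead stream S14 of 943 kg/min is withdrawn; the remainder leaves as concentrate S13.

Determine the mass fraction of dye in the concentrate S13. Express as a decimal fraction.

0.863

dye is not removed: 2380×0.521 = 1240 kg/min of dye enters S13.
Concentrate = 2380 − 943 = 1437 kg/min.
Mass fraction = 1240/1437 = 0.863.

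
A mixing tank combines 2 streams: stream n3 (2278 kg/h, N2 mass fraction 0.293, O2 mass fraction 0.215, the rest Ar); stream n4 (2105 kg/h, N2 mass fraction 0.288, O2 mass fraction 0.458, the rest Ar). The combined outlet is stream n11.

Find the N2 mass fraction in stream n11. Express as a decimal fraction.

0.291

Total flow out = 2278 + 2105 = 4383 kg/h.
N2 in = 2278×0.293 + 2105×0.288 = 1273.7 kg/h.
N2 mass fraction in n11 = 1273.7/4383 = 0.291.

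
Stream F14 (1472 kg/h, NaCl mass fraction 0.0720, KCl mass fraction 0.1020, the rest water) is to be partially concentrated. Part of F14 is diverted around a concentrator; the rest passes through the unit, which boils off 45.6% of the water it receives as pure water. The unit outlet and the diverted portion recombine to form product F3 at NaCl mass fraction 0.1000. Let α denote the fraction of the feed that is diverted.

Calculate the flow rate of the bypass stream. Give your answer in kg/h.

All 1472×0.072 = 105.98 kg/h of NaCl reaches F3, so F3 = 105.98/0.100 = 1059.8 kg/h and vapour = 412.16 kg/h.
The evaporator receives (1−α)·1472 of feed at 0.826 water and removes 0.456 of that water:
0.456×0.826×(1−α)×1472 = 412.16
(1−α) = 412.16/554.44 = 0.7434;  α = 0.2566.
Bypass flow = 0.2566×1472 = 377.74 kg/h.

377.7 kg/h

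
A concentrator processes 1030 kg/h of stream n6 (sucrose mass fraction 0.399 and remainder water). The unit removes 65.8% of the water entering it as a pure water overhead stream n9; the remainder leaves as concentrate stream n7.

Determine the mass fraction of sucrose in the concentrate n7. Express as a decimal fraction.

sucrose is not removed: 1030×0.399 = 410.97 kg/h of sucrose enters n7.
water entering = 1030×0.601 = 619.03 kg/h; overhead removed = 0.658×619.03 = 407.32 kg/h.
Concentrate = 1030 − 407.32 = 622.68 kg/h.
Mass fraction = 410.97/622.68 = 0.660.

0.660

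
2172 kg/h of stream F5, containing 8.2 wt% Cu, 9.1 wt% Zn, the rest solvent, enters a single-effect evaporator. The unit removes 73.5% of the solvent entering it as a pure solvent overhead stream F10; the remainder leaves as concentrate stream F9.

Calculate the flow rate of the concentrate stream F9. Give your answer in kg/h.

851.8 kg/h

solvent entering = 2172×0.827 = 1796.2 kg/h; overhead removed = 0.735×1796.2 = 1320.2 kg/h.
Concentrate = 2172 − 1320.2 = 851.76 kg/h.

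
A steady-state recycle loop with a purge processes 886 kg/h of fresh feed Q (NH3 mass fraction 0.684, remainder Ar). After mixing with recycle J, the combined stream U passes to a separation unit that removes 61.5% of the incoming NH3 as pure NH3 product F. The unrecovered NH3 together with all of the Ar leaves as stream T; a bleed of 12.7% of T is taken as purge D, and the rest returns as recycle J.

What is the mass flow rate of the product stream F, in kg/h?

NH3 in U: m_A = 886×0.684 + (1−0.127)·(1−0.615)·m_A, so m_A = 606.02/0.6639 = 912.83 kg/h.
Product F = 0.615×912.83 = 561.39 kg/h.

561.4 kg/h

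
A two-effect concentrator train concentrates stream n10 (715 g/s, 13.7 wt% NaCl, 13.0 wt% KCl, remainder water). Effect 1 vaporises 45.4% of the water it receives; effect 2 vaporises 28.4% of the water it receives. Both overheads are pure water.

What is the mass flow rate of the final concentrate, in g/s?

395.8 g/s

water in feed = 715×0.733 = 524.1 g/s.
After stage 1: water left = (1−0.454)×524.1 = 286.16; stream total = 477.06 g/s.
After stage 2: water left = (1−0.284)×286.16 = 204.89; final concentrate = 395.79 g/s.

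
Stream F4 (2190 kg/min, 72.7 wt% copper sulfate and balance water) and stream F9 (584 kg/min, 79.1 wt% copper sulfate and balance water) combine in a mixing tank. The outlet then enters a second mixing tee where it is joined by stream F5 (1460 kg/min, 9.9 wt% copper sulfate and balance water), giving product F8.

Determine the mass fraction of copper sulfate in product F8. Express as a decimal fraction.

0.519

Overall, product flow = 4234 kg/min.
copper sulfate in = 2190×0.727 + 584×0.791 + 1460×0.099 = 2198.6 kg/min.
copper sulfate fraction in F8 = 0.519.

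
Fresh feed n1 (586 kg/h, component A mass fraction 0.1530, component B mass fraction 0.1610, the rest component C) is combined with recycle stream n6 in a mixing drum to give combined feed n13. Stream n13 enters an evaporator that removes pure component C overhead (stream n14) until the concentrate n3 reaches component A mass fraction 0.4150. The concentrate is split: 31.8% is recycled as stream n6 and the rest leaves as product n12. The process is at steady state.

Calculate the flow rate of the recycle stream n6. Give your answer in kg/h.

Overall component A balance (none leaves overhead): component A in fresh feed = component A in product, i.e. 586×0.153 = (1−0.318)·n3·0.415.
n3 = 89.658/(0.415×0.682) = 316.78 kg/h.
Recycle n6 = 0.318×316.78 = 100.74 kg/h.

100.7 kg/h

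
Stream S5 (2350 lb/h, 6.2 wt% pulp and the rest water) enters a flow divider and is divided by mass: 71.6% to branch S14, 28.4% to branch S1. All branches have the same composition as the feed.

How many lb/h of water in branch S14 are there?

Branch S14 total = 0.716×2350 = 1682.6 lb/h.
water in S14 = 0.938×1682.6 = 1578.3 lb/h.

1578 lb/h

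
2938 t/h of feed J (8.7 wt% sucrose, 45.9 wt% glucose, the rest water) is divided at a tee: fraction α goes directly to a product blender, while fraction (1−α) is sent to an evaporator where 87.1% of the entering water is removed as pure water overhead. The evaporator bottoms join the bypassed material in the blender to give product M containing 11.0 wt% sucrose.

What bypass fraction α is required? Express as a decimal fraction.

All 2938×0.087 = 255.61 t/h of sucrose reaches M, so M = 255.61/0.110 = 2323.7 t/h and vapour = 614.31 t/h.
The evaporator receives (1−α)·2938 of feed at 0.454 water and removes 0.871 of that water:
0.871×0.454×(1−α)×2938 = 614.31
(1−α) = 614.31/1161.8 = 0.5288;  α = 0.4712.

0.471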